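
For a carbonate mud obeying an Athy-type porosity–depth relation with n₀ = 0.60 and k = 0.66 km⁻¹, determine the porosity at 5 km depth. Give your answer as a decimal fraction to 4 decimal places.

n = n₀·exp(−k·d) = 0.6 × exp(−0.66 × 5) = 0.6 × exp(−3.3)
  = 0.6 × 0.0369 = 0.0221

0.0221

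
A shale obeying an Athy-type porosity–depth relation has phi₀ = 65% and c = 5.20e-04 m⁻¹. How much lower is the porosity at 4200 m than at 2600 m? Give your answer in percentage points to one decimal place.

9.5 percentage points

Working in km (1 km = 1000 m; c in km⁻¹ = c in m⁻¹ × 1000):
phi(2.6) = 0.65·e^(−0.52×2.6) = 0.1682
phi(4.2) = 0.65·e^(−0.52×4.2) = 0.0732
Δphi = 0.1682 − 0.0732 = 0.0950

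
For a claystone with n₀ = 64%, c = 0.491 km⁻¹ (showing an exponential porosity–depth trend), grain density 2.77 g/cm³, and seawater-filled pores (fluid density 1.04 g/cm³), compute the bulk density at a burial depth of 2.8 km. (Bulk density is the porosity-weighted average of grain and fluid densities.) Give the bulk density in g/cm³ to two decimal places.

Porosity at depth: n = 0.64·exp(−0.491×2.8) = 0.64×0.2529 = 0.1618
Bulk density: ρ_b = (1−n)ρ_g + n·ρ_f = 0.8382×2.77 + 0.1618×1.04
       = 2.322 + 0.168 = 2.490 g/cm³

2.49 g/cm³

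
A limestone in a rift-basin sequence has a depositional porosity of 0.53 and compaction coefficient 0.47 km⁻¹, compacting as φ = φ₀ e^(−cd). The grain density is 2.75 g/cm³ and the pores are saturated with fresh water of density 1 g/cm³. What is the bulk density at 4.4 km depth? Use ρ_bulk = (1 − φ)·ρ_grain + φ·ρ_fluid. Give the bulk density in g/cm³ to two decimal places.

Porosity at depth: φ = 0.53·exp(−0.47×4.4) = 0.53×0.1264 = 0.0670
Bulk density: ρ_b = (1−φ)ρ_g + φ·ρ_f = 0.9330×2.75 + 0.0670×1
       = 2.566 + 0.067 = 2.633 g/cm³

2.63 g/cm³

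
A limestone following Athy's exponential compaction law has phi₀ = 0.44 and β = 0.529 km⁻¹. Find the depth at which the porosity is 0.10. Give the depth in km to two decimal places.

Invert Athy's law: Z = ln(phi₀/phi) / β
Z = ln(0.44/0.1) / 0.529 = ln(4.4) / 0.529 = 1.4816 / 0.529 = 2.801 km

2.80 km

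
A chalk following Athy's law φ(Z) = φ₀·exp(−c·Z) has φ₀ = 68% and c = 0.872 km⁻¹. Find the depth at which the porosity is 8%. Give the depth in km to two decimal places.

Invert Athy's law: Z = ln(φ₀/φ) / c
Z = ln(0.68/0.08) / 0.872 = ln(8.5) / 0.872 = 2.1401 / 0.872 = 2.454 km

2.45 km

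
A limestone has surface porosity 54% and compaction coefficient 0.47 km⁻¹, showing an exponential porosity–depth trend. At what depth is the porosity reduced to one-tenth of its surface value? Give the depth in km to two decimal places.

4.90 km

φ/φ₀ = 1/10 ⇒ exp(−β·z) = 1/10 ⇒ z = ln(10) / β
z = 2.3026 / 0.47 = 4.899 km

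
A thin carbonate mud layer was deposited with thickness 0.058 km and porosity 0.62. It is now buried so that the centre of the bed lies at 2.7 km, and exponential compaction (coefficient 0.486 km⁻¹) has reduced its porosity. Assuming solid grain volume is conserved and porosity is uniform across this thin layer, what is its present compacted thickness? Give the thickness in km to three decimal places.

0.026 km

Porosity at 2.7 km: phi = 0.62·exp(−0.486×2.7) = 0.1669
Solid-volume conservation: h(1−phi) = h₀(1−phi₀) ⇒ h = h₀·(1−phi₀)/(1−phi)
h = 0.058 × (1 − 0.62)/(1 − 0.1669) = 0.058 × 0.4561 = 0.0265 km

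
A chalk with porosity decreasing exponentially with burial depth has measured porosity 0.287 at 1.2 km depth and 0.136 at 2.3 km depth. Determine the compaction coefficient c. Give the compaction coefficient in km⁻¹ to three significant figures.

0.679 km⁻¹

Athy: φ(Z) = φ₀ e^(−cZ) ⇒ φ₁/φ₂ = e^{c(Z₂−Z₁)} ⇒ c = ln(φ₁/φ₂)/(Z₂−Z₁)
c = ln(0.287/0.136) / (2.3 − 1.2) = ln(2.11) / 1.1 = 0.7468 / 1.1 = 0.6789 km⁻¹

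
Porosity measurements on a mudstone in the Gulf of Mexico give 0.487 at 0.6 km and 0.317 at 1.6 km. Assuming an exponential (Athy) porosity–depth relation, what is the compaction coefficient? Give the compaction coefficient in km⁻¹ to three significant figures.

0.429 km⁻¹

Athy: n(Z) = n₀ e^(−βZ) ⇒ n₁/n₂ = e^{β(Z₂−Z₁)} ⇒ β = ln(n₁/n₂)/(Z₂−Z₁)
β = ln(0.487/0.317) / (1.6 − 0.6) = ln(1.536) / 1 = 0.4294 / 1 = 0.4294 km⁻¹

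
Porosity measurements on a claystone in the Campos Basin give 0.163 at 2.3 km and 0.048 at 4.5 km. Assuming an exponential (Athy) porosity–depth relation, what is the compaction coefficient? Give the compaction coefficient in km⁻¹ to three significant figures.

Athy: n(Z) = n₀ e^(−cZ) ⇒ n₁/n₂ = e^{c(Z₂−Z₁)} ⇒ c = ln(n₁/n₂)/(Z₂−Z₁)
c = ln(0.163/0.048) / (4.5 − 2.3) = ln(3.396) / 2.2 = 1.2225 / 2.2 = 0.5557 km⁻¹

0.556 km⁻¹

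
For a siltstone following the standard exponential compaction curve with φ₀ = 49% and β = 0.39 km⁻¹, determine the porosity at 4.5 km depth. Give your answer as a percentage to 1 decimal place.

8.5%

φ = φ₀·exp(−β·z) = 0.49 × exp(−0.39 × 4.5) = 0.49 × exp(−1.755)
  = 0.49 × 0.1729 = 0.0847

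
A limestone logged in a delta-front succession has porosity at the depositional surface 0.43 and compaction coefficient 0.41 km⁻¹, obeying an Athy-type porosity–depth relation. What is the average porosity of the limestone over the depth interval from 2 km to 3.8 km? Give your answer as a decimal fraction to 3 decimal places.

0.134

⟨φ⟩ = (1/(d₂−d₁)) ∫ φ₀ e^(−βd) dd = φ₀·(e^(−β·d₁) − e^(−β·d₂)) / (β·(d₂−d₁))
e^(−0.41×2) = 0.4404; e^(−0.41×3.8) = 0.2106
⟨φ⟩ = 0.43 × (0.4404 − 0.2106) / (0.41 × 1.8) = 0.43 × 0.3115 = 0.1339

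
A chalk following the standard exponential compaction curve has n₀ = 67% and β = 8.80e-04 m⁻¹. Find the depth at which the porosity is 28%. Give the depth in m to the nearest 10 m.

990 m

Working in km (1 km = 1000 m; β in km⁻¹ = β in m⁻¹ × 1000):
Invert Athy's law: d = ln(n₀/n) / β
d = ln(0.67/0.28) / 0.88 = ln(2.393) / 0.88 = 0.8725 / 0.88 = 0.991 km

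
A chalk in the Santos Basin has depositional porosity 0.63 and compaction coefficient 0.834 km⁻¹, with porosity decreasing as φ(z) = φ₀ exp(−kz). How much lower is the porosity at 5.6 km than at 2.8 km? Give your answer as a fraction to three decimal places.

φ(2.8) = 0.63·e^(−0.834×2.8) = 0.0610
φ(5.6) = 0.63·e^(−0.834×5.6) = 0.0059
Δφ = 0.0610 − 0.0059 = 0.0551

0.055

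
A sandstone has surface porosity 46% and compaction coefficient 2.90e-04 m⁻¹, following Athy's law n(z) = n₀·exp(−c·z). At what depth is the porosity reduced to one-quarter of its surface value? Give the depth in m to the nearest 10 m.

4780 m

Working in km (1 km = 1000 m; c in km⁻¹ = c in m⁻¹ × 1000):
n/n₀ = 1/4 ⇒ exp(−c·z) = 1/4 ⇒ z = ln(4) / c
z = 1.3863 / 0.29 = 4.780 km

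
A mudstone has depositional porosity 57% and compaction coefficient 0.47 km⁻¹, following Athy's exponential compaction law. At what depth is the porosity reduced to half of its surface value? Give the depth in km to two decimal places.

1.47 km

n/n₀ = 1/2 ⇒ exp(−β·Z) = 1/2 ⇒ Z = ln(2) / β
Z = 0.6931 / 0.47 = 1.475 km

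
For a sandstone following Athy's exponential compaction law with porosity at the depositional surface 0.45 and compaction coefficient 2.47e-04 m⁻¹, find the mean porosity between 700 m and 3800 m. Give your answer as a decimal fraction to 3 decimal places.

Working in km (1 km = 1000 m; c in km⁻¹ = c in m⁻¹ × 1000):
⟨n⟩ = (1/(z₂−z₁)) ∫ n₀ e^(−cz) dz = n₀·(e^(−c·z₁) − e^(−c·z₂)) / (c·(z₂−z₁))
e^(−0.247×0.7) = 0.8412; e^(−0.247×3.8) = 0.3912
⟨n⟩ = 0.45 × (0.8412 − 0.3912) / (0.247 × 3.1) = 0.45 × 0.5878 = 0.2645

0.264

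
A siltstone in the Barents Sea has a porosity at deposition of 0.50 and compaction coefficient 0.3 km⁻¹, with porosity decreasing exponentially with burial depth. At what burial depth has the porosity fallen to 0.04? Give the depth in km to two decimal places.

8.42 km

Invert Athy's law: z = ln(phi₀/phi) / β
z = ln(0.5/0.04) / 0.3 = ln(12.5) / 0.3 = 2.5257 / 0.3 = 8.419 km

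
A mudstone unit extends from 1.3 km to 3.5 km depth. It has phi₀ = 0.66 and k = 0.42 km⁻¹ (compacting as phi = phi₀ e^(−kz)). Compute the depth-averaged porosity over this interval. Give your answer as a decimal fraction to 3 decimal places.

0.250

⟨phi⟩ = (1/(z₂−z₁)) ∫ phi₀ e^(−kz) dz = phi₀·(e^(−k·z₁) − e^(−k·z₂)) / (k·(z₂−z₁))
e^(−0.42×1.3) = 0.5793; e^(−0.42×3.5) = 0.2299
⟨phi⟩ = 0.66 × (0.5793 − 0.2299) / (0.42 × 2.2) = 0.66 × 0.3781 = 0.2495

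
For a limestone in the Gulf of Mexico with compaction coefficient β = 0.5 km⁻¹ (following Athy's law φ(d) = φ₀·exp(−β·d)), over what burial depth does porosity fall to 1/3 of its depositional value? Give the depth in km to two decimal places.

2.20 km

φ/φ₀ = 1/3 ⇒ exp(−β·d) = 1/3 ⇒ d = ln(3) / β
d = 1.0986 / 0.5 = 2.197 km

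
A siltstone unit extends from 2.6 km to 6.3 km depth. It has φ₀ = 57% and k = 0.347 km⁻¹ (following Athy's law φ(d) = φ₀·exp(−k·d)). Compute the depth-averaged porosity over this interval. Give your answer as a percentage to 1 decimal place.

⟨φ⟩ = (1/(d₂−d₁)) ∫ φ₀ e^(−kd) dd = φ₀·(e^(−k·d₁) − e^(−k·d₂)) / (k·(d₂−d₁))
e^(−0.347×2.6) = 0.4057; e^(−0.347×6.3) = 0.1124
⟨φ⟩ = 0.57 × (0.4057 − 0.1124) / (0.347 × 3.7) = 0.57 × 0.2285 = 0.1302

13.0%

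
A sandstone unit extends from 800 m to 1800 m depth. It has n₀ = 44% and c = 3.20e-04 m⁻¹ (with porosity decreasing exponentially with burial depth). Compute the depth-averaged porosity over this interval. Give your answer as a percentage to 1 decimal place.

Working in km (1 km = 1000 m; c in km⁻¹ = c in m⁻¹ × 1000):
⟨n⟩ = (1/(Z₂−Z₁)) ∫ n₀ e^(−cZ) dZ = n₀·(e^(−c·Z₁) − e^(−c·Z₂)) / (c·(Z₂−Z₁))
e^(−0.32×0.8) = 0.7741; e^(−0.32×1.8) = 0.5621
⟨n⟩ = 0.44 × (0.7741 − 0.5621) / (0.32 × 1) = 0.44 × 0.6625 = 0.2915

29.1%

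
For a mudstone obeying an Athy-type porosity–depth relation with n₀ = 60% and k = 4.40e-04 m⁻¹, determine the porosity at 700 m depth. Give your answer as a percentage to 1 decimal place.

44.1%

Working in km (1 km = 1000 m; k in km⁻¹ = k in m⁻¹ × 1000):
n = n₀·exp(−k·Z) = 0.6 × exp(−0.44 × 0.7) = 0.6 × exp(−0.308)
  = 0.6 × 0.7349 = 0.4409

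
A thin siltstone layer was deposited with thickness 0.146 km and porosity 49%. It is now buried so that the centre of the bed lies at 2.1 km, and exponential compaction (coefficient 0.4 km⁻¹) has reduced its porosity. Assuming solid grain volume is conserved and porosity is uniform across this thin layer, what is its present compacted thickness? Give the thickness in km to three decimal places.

Porosity at 2.1 km: phi = 0.49·exp(−0.4×2.1) = 0.2115
Solid-volume conservation: h(1−phi) = h₀(1−phi₀) ⇒ h = h₀·(1−phi₀)/(1−phi)
h = 0.146 × (1 − 0.49)/(1 − 0.2115) = 0.146 × 0.6468 = 0.0944 km

0.094 km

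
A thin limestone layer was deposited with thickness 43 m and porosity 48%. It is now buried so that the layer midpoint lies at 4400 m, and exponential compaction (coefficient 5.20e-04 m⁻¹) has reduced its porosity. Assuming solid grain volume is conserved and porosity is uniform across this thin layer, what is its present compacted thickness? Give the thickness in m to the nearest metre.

24 m

Working in km (1 km = 1000 m; β in km⁻¹ = β in m⁻¹ × 1000):
Porosity at 4.4 km: phi = 0.48·exp(−0.52×4.4) = 0.0487
Solid-volume conservation: h(1−phi) = h₀(1−phi₀) ⇒ h = h₀·(1−phi₀)/(1−phi)
h = 0.043 × (1 − 0.48)/(1 − 0.0487) = 0.043 × 0.5466 = 0.0235 km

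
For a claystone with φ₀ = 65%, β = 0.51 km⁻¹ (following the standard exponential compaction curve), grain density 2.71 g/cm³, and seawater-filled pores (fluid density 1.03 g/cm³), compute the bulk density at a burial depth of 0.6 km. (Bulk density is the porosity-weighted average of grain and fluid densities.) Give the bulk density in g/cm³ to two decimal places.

Porosity at depth: φ = 0.65·exp(−0.51×0.6) = 0.65×0.7364 = 0.4787
Bulk density: ρ_b = (1−φ)ρ_g + φ·ρ_f = 0.5213×2.71 + 0.4787×1.03
       = 1.413 + 0.493 = 1.906 g/cm³

1.91 g/cm³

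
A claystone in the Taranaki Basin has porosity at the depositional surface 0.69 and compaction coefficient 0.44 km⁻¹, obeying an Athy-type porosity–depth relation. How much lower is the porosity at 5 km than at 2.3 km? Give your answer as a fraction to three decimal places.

0.174

φ(2.3) = 0.69·e^(−0.44×2.3) = 0.2508
φ(5) = 0.69·e^(−0.44×5) = 0.0765
Δφ = 0.2508 − 0.0765 = 0.1744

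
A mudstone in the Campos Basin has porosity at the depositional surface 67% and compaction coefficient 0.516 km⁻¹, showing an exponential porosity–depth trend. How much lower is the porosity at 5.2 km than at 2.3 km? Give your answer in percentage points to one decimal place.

phi(2.3) = 0.67·e^(−0.516×2.3) = 0.2045
phi(5.2) = 0.67·e^(−0.516×5.2) = 0.0458
Δphi = 0.2045 − 0.0458 = 0.1587

15.9 percentage points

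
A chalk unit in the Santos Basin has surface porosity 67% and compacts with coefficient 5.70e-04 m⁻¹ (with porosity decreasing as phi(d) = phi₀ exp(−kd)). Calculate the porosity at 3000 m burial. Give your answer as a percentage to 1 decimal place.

Working in km (1 km = 1000 m; k in km⁻¹ = k in m⁻¹ × 1000):
phi = phi₀·exp(−k·d) = 0.67 × exp(−0.57 × 3) = 0.67 × exp(−1.71)
  = 0.67 × 0.1809 = 0.1212

12.1%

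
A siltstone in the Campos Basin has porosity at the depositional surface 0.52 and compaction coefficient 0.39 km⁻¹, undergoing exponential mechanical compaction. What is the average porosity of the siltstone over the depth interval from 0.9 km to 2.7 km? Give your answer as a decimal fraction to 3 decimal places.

⟨phi⟩ = (1/(z₂−z₁)) ∫ phi₀ e^(−kz) dz = phi₀·(e^(−k·z₁) − e^(−k·z₂)) / (k·(z₂−z₁))
e^(−0.39×0.9) = 0.7040; e^(−0.39×2.7) = 0.3489
⟨phi⟩ = 0.52 × (0.7040 − 0.3489) / (0.39 × 1.8) = 0.52 × 0.5058 = 0.2630

0.263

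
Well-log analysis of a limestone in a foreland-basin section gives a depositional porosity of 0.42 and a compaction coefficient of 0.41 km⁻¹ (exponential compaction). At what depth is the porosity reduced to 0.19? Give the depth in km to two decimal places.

1.93 km

Invert Athy's law: d = ln(n₀/n) / β
d = ln(0.42/0.19) / 0.41 = ln(2.211) / 0.41 = 0.7932 / 0.41 = 1.935 km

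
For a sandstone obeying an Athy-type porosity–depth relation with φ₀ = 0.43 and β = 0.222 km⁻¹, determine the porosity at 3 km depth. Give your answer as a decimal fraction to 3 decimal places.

φ = φ₀·exp(−β·Z) = 0.43 × exp(−0.222 × 3) = 0.43 × exp(−0.666)
  = 0.43 × 0.5138 = 0.2209

0.221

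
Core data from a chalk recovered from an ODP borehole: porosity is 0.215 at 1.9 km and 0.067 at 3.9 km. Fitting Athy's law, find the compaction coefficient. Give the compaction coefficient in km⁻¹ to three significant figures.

Athy: phi(z) = phi₀ e^(−kz) ⇒ phi₁/phi₂ = e^{k(z₂−z₁)} ⇒ k = ln(phi₁/phi₂)/(z₂−z₁)
k = ln(0.215/0.067) / (3.9 − 1.9) = ln(3.209) / 2 = 1.1659 / 2 = 0.583 km⁻¹

0.583 km⁻¹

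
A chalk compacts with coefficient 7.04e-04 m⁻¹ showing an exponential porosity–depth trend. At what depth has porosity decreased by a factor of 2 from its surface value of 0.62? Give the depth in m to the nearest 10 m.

Working in km (1 km = 1000 m; β in km⁻¹ = β in m⁻¹ × 1000):
φ/φ₀ = 1/2 ⇒ exp(−β·d) = 1/2 ⇒ d = ln(2) / β
d = 0.6931 / 0.704 = 0.985 km

980 m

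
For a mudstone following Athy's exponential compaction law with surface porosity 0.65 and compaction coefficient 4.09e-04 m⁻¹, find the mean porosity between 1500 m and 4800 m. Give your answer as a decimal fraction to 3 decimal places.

Working in km (1 km = 1000 m; β in km⁻¹ = β in m⁻¹ × 1000):
⟨phi⟩ = (1/(Z₂−Z₁)) ∫ phi₀ e^(−βZ) dZ = phi₀·(e^(−β·Z₁) − e^(−β·Z₂)) / (β·(Z₂−Z₁))
e^(−0.409×1.5) = 0.5415; e^(−0.409×4.8) = 0.1404
⟨phi⟩ = 0.65 × (0.5415 − 0.1404) / (0.409 × 3.3) = 0.65 × 0.2971 = 0.1931

0.193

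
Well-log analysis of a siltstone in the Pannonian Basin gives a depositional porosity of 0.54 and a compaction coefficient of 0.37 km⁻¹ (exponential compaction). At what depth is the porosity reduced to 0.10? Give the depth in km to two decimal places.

4.56 km

Invert Athy's law: d = ln(n₀/n) / β
d = ln(0.54/0.1) / 0.37 = ln(5.4) / 0.37 = 1.6864 / 0.37 = 4.558 km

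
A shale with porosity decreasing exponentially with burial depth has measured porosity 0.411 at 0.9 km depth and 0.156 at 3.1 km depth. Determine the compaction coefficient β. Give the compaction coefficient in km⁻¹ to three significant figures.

Athy: φ(d) = φ₀ e^(−βd) ⇒ φ₁/φ₂ = e^{β(d₂−d₁)} ⇒ β = ln(φ₁/φ₂)/(d₂−d₁)
β = ln(0.411/0.156) / (3.1 − 0.9) = ln(2.635) / 2.2 = 0.9687 / 2.2 = 0.4403 km⁻¹

0.440 km⁻¹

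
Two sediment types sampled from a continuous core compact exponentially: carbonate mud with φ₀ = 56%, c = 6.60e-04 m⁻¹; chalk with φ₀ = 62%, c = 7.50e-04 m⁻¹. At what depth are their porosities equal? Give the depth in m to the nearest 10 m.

1130 m

Working in km (1 km = 1000 m; c in km⁻¹ = c in m⁻¹ × 1000):
Set φ₀ₐ e^(−cₐZ) = φ₀ᵦ e^(−cᵦZ) ⇒ ln(φ₀ₐ/φ₀ᵦ) = (cₐ − cᵦ)·Z
Z = ln(0.56/0.62) / (0.66 − 0.75) = -0.1018 / -0.09 = 1.131 km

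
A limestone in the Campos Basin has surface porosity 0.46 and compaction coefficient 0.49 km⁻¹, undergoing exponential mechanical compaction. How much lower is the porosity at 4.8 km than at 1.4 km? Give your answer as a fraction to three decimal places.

0.188

n(1.4) = 0.46·e^(−0.49×1.4) = 0.2316
n(4.8) = 0.46·e^(−0.49×4.8) = 0.0438
Δn = 0.2316 − 0.0438 = 0.1879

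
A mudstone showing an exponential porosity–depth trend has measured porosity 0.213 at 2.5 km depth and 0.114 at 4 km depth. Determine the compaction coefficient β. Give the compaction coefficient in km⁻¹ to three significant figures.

Athy: phi(Z) = phi₀ e^(−βZ) ⇒ phi₁/phi₂ = e^{β(Z₂−Z₁)} ⇒ β = ln(phi₁/phi₂)/(Z₂−Z₁)
β = ln(0.213/0.114) / (4 − 2.5) = ln(1.868) / 1.5 = 0.6251 / 1.5 = 0.4167 km⁻¹

0.417 km⁻¹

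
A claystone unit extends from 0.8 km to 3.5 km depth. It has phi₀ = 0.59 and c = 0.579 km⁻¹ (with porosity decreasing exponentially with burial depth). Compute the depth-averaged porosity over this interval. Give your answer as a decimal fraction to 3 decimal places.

⟨phi⟩ = (1/(Z₂−Z₁)) ∫ phi₀ e^(−cZ) dZ = phi₀·(e^(−c·Z₁) − e^(−c·Z₂)) / (c·(Z₂−Z₁))
e^(−0.579×0.8) = 0.6293; e^(−0.579×3.5) = 0.1318
⟨phi⟩ = 0.59 × (0.6293 − 0.1318) / (0.579 × 2.7) = 0.59 × 0.3182 = 0.1877

0.188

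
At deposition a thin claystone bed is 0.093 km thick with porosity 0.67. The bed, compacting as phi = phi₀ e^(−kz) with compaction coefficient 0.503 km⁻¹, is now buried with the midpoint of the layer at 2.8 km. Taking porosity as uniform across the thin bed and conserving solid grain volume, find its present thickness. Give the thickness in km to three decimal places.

Porosity at 2.8 km: phi = 0.67·exp(−0.503×2.8) = 0.1638
Solid-volume conservation: h(1−phi) = h₀(1−phi₀) ⇒ h = h₀·(1−phi₀)/(1−phi)
h = 0.093 × (1 − 0.67)/(1 − 0.1638) = 0.093 × 0.3947 = 0.0367 km

0.037 km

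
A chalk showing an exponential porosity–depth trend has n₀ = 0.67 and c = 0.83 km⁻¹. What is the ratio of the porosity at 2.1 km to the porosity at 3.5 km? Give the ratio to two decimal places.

3.20

n(d₁)/n(d₂) = e^(−c·d₁)/e^(−c·d₂) = e^{c(d₂−d₁)}
= exp(0.83 × 1.4) = exp(1.162) = 3.1963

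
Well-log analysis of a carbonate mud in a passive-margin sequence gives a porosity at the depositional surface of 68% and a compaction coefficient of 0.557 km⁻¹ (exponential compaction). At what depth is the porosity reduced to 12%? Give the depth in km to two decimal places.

3.11 km

Invert Athy's law: d = ln(phi₀/phi) / k
d = ln(0.68/0.12) / 0.557 = ln(5.667) / 0.557 = 1.7346 / 0.557 = 3.114 km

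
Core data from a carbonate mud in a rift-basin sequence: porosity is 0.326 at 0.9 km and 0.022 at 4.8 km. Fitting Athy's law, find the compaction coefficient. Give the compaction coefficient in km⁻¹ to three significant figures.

0.691 km⁻¹

Athy: phi(z) = phi₀ e^(−βz) ⇒ phi₁/phi₂ = e^{β(z₂−z₁)} ⇒ β = ln(phi₁/phi₂)/(z₂−z₁)
β = ln(0.326/0.022) / (4.8 − 0.9) = ln(14.82) / 3.9 = 2.6959 / 3.9 = 0.6912 km⁻¹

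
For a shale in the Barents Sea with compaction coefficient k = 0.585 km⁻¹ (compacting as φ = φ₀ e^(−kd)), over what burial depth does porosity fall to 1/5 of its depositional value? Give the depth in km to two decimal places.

2.75 km

φ/φ₀ = 1/5 ⇒ exp(−k·d) = 1/5 ⇒ d = ln(5) / k
d = 1.6094 / 0.585 = 2.751 km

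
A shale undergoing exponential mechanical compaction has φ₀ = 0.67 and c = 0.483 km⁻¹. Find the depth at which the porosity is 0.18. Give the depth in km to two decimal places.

2.72 km

Invert Athy's law: Z = ln(φ₀/φ) / c
Z = ln(0.67/0.18) / 0.483 = ln(3.722) / 0.483 = 1.3143 / 0.483 = 2.721 km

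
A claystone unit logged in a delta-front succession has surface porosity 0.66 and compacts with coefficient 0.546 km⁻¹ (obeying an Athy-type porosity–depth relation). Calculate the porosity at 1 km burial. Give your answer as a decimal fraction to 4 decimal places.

phi = phi₀·exp(−k·Z) = 0.66 × exp(−0.546 × 1) = 0.66 × exp(−0.546)
  = 0.66 × 0.5793 = 0.3823

0.3823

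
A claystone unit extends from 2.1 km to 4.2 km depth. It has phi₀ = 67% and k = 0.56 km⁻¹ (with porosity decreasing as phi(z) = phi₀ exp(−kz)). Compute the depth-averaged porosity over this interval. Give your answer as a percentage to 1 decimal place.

12.2%

⟨phi⟩ = (1/(z₂−z₁)) ∫ phi₀ e^(−kz) dz = phi₀·(e^(−k·z₁) − e^(−k·z₂)) / (k·(z₂−z₁))
e^(−0.56×2.1) = 0.3085; e^(−0.56×4.2) = 0.0952
⟨phi⟩ = 0.67 × (0.3085 − 0.0952) / (0.56 × 2.1) = 0.67 × 0.1814 = 0.1215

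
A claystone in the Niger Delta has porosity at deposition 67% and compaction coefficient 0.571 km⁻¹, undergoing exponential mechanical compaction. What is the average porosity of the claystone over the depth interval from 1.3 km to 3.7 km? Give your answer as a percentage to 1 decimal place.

⟨phi⟩ = (1/(Z₂−Z₁)) ∫ phi₀ e^(−kZ) dZ = phi₀·(e^(−k·Z₁) − e^(−k·Z₂)) / (k·(Z₂−Z₁))
e^(−0.571×1.3) = 0.4760; e^(−0.571×3.7) = 0.1209
⟨phi⟩ = 0.67 × (0.4760 − 0.1209) / (0.571 × 2.4) = 0.67 × 0.2591 = 0.1736

17.4%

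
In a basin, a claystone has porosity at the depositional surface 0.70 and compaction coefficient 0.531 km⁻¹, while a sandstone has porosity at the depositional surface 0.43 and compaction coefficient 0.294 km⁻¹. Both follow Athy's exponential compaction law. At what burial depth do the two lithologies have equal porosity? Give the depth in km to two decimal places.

Set phi₀ₐ e^(−cₐz) = phi₀ᵦ e^(−cᵦz) ⇒ ln(phi₀ₐ/phi₀ᵦ) = (cₐ − cᵦ)·z
z = ln(0.7/0.43) / (0.531 − 0.294) = 0.4873 / 0.237 = 2.056 km

2.06 km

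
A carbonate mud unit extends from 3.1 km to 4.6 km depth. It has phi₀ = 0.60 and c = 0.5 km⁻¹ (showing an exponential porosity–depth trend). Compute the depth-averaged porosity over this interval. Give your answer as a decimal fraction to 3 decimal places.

⟨phi⟩ = (1/(Z₂−Z₁)) ∫ phi₀ e^(−cZ) dZ = phi₀·(e^(−c·Z₁) − e^(−c·Z₂)) / (c·(Z₂−Z₁))
e^(−0.5×3.1) = 0.2122; e^(−0.5×4.6) = 0.1003
⟨phi⟩ = 0.6 × (0.2122 − 0.1003) / (0.5 × 1.5) = 0.6 × 0.1493 = 0.0896

0.090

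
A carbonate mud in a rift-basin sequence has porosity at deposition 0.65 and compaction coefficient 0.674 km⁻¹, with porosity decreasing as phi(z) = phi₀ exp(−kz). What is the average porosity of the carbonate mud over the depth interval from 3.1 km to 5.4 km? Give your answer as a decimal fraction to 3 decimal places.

⟨phi⟩ = (1/(z₂−z₁)) ∫ phi₀ e^(−kz) dz = phi₀·(e^(−k·z₁) − e^(−k·z₂)) / (k·(z₂−z₁))
e^(−0.674×3.1) = 0.1238; e^(−0.674×5.4) = 0.0263
⟨phi⟩ = 0.65 × (0.1238 − 0.0263) / (0.674 × 2.3) = 0.65 × 0.0629 = 0.0409

0.041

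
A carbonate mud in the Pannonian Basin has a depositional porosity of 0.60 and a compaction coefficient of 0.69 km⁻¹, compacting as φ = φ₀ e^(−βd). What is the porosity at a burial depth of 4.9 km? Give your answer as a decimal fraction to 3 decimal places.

0.020

φ = φ₀·exp(−β·d) = 0.6 × exp(−0.69 × 4.9) = 0.6 × exp(−3.381)
  = 0.6 × 0.0340 = 0.0204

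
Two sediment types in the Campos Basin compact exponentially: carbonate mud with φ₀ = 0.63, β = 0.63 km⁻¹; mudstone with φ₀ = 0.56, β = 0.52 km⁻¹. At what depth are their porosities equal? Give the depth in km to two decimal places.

Set φ₀ₐ e^(−βₐZ) = φ₀ᵦ e^(−βᵦZ) ⇒ ln(φ₀ₐ/φ₀ᵦ) = (βₐ − βᵦ)·Z
Z = ln(0.63/0.56) / (0.63 − 0.52) = 0.1178 / 0.11 = 1.071 km

1.07 km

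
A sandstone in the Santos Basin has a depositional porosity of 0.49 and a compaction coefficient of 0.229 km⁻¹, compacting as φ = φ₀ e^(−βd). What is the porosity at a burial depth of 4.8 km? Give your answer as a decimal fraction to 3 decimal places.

0.163

φ = φ₀·exp(−β·d) = 0.49 × exp(−0.229 × 4.8) = 0.49 × exp(−1.099)
  = 0.49 × 0.3331 = 0.1632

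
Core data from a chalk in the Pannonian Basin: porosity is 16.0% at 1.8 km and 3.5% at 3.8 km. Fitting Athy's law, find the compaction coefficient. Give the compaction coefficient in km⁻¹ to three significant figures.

0.760 km⁻¹

Athy: φ(Z) = φ₀ e^(−βZ) ⇒ φ₁/φ₂ = e^{β(Z₂−Z₁)} ⇒ β = ln(φ₁/φ₂)/(Z₂−Z₁)
β = ln(0.16/0.035) / (3.8 − 1.8) = ln(4.571) / 2 = 1.5198 / 2 = 0.7599 km⁻¹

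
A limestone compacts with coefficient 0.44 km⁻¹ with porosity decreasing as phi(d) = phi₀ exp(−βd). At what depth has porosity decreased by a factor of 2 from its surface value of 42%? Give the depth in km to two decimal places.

phi/phi₀ = 1/2 ⇒ exp(−β·d) = 1/2 ⇒ d = ln(2) / β
d = 0.6931 / 0.44 = 1.575 km

1.58 km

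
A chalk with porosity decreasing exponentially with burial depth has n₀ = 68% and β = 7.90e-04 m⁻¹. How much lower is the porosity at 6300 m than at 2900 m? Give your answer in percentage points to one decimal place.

6.4 percentage points

Working in km (1 km = 1000 m; β in km⁻¹ = β in m⁻¹ × 1000):
n(2.9) = 0.68·e^(−0.79×2.9) = 0.0688
n(6.3) = 0.68·e^(−0.79×6.3) = 0.0047
Δn = 0.0688 − 0.0047 = 0.0641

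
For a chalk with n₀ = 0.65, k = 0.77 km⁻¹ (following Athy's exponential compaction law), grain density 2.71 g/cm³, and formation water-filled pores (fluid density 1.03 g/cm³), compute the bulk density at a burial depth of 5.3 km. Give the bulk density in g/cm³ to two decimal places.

Porosity at depth: n = 0.65·exp(−0.77×5.3) = 0.65×0.0169 = 0.0110
Bulk density: ρ_b = (1−n)ρ_g + n·ρ_f = 0.9890×2.71 + 0.0110×1.03
       = 2.680 + 0.011 = 2.692 g/cm³

2.69 g/cm³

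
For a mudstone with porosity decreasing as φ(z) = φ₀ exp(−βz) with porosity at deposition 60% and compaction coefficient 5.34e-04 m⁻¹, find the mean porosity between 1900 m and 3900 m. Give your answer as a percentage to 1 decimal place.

13.4%

Working in km (1 km = 1000 m; β in km⁻¹ = β in m⁻¹ × 1000):
⟨φ⟩ = (1/(z₂−z₁)) ∫ φ₀ e^(−βz) dz = φ₀·(e^(−β·z₁) − e^(−β·z₂)) / (β·(z₂−z₁))
e^(−0.534×1.9) = 0.3625; e^(−0.534×3.9) = 0.1246
⟨φ⟩ = 0.6 × (0.3625 − 0.1246) / (0.534 × 2) = 0.6 × 0.2228 = 0.1337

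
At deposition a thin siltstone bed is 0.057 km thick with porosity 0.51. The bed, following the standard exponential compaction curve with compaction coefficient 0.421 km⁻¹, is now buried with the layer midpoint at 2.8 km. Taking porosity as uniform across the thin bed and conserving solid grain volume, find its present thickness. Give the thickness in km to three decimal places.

0.033 km

Porosity at 2.8 km: n = 0.51·exp(−0.421×2.8) = 0.1569
Solid-volume conservation: h(1−n) = h₀(1−n₀) ⇒ h = h₀·(1−n₀)/(1−n)
h = 0.057 × (1 − 0.51)/(1 − 0.1569) = 0.057 × 0.5812 = 0.0331 km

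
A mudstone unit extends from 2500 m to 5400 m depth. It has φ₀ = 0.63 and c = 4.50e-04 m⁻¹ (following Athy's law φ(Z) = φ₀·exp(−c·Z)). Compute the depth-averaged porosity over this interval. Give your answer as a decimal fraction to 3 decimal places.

0.114

Working in km (1 km = 1000 m; c in km⁻¹ = c in m⁻¹ × 1000):
⟨φ⟩ = (1/(Z₂−Z₁)) ∫ φ₀ e^(−cZ) dZ = φ₀·(e^(−c·Z₁) − e^(−c·Z₂)) / (c·(Z₂−Z₁))
e^(−0.45×2.5) = 0.3247; e^(−0.45×5.4) = 0.0880
⟨φ⟩ = 0.63 × (0.3247 − 0.0880) / (0.45 × 2.9) = 0.63 × 0.1813 = 0.1142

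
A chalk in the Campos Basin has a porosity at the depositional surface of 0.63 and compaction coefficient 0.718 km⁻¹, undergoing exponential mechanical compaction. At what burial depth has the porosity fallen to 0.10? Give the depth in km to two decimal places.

Invert Athy's law: Z = ln(φ₀/φ) / k
Z = ln(0.63/0.1) / 0.718 = ln(6.3) / 0.718 = 1.8405 / 0.718 = 2.563 km

2.56 km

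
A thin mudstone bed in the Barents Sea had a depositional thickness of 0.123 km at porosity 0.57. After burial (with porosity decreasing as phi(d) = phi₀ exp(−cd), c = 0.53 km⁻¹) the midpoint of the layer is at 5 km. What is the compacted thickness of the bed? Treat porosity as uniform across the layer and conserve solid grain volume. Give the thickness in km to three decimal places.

Porosity at 5 km: phi = 0.57·exp(−0.53×5) = 0.0403
Solid-volume conservation: h(1−phi) = h₀(1−phi₀) ⇒ h = h₀·(1−phi₀)/(1−phi)
h = 0.123 × (1 − 0.57)/(1 − 0.0403) = 0.123 × 0.4480 = 0.0551 km

0.055 km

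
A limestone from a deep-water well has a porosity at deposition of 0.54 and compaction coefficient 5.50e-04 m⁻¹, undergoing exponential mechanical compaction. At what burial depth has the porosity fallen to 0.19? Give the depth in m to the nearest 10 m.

1900 m

Working in km (1 km = 1000 m; k in km⁻¹ = k in m⁻¹ × 1000):
Invert Athy's law: z = ln(φ₀/φ) / k
z = ln(0.54/0.19) / 0.55 = ln(2.842) / 0.55 = 1.0445 / 0.55 = 1.899 km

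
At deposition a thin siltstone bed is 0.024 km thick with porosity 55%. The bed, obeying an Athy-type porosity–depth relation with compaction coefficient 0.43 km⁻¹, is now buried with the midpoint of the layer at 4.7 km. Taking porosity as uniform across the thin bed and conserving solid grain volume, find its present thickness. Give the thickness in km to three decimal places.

Porosity at 4.7 km: φ = 0.55·exp(−0.43×4.7) = 0.0729
Solid-volume conservation: h(1−φ) = h₀(1−φ₀) ⇒ h = h₀·(1−φ₀)/(1−φ)
h = 0.024 × (1 − 0.55)/(1 − 0.0729) = 0.024 × 0.4854 = 0.0116 km

0.012 km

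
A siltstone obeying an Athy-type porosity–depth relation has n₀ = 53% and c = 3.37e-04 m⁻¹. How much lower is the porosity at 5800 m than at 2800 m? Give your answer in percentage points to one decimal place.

13.1 percentage points

Working in km (1 km = 1000 m; c in km⁻¹ = c in m⁻¹ × 1000):
n(2.8) = 0.53·e^(−0.337×2.8) = 0.2063
n(5.8) = 0.53·e^(−0.337×5.8) = 0.0751
Δn = 0.2063 − 0.0751 = 0.1312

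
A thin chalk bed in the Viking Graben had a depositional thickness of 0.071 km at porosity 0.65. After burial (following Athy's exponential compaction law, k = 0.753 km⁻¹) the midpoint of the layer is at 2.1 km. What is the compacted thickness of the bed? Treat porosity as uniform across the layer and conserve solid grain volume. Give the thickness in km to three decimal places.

Porosity at 2.1 km: phi = 0.65·exp(−0.753×2.1) = 0.1337
Solid-volume conservation: h(1−phi) = h₀(1−phi₀) ⇒ h = h₀·(1−phi₀)/(1−phi)
h = 0.071 × (1 − 0.65)/(1 − 0.1337) = 0.071 × 0.4040 = 0.0287 km

0.029 km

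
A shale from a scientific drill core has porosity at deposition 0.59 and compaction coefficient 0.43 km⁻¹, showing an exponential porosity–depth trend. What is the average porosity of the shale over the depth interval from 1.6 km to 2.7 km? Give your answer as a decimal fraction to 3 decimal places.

0.236

⟨n⟩ = (1/(z₂−z₁)) ∫ n₀ e^(−cz) dz = n₀·(e^(−c·z₁) − e^(−c·z₂)) / (c·(z₂−z₁))
e^(−0.43×1.6) = 0.5026; e^(−0.43×2.7) = 0.3132
⟨n⟩ = 0.59 × (0.5026 − 0.3132) / (0.43 × 1.1) = 0.59 × 0.4004 = 0.2363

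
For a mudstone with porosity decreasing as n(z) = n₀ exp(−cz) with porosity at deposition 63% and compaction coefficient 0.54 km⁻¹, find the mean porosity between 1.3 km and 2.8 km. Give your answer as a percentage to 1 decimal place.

21.4%

⟨n⟩ = (1/(z₂−z₁)) ∫ n₀ e^(−cz) dz = n₀·(e^(−c·z₁) − e^(−c·z₂)) / (c·(z₂−z₁))
e^(−0.54×1.3) = 0.4956; e^(−0.54×2.8) = 0.2205
⟨n⟩ = 0.63 × (0.4956 − 0.2205) / (0.54 × 1.5) = 0.63 × 0.3397 = 0.2140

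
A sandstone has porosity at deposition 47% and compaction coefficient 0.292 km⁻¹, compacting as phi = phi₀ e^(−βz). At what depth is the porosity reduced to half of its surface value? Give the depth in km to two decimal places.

2.37 km

phi/phi₀ = 1/2 ⇒ exp(−β·z) = 1/2 ⇒ z = ln(2) / β
z = 0.6931 / 0.292 = 2.374 km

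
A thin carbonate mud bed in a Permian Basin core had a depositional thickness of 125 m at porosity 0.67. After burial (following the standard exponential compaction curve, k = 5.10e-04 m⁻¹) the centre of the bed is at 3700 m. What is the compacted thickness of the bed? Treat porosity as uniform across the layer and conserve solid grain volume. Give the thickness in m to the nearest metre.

Working in km (1 km = 1000 m; k in km⁻¹ = k in m⁻¹ × 1000):
Porosity at 3.7 km: φ = 0.67·exp(−0.51×3.7) = 0.1015
Solid-volume conservation: h(1−φ) = h₀(1−φ₀) ⇒ h = h₀·(1−φ₀)/(1−φ)
h = 0.125 × (1 − 0.67)/(1 − 0.1015) = 0.125 × 0.3673 = 0.0459 km

46 m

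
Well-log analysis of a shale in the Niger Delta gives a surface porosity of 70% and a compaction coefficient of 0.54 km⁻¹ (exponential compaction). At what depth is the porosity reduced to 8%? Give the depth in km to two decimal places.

Invert Athy's law: Z = ln(phi₀/phi) / β
Z = ln(0.7/0.08) / 0.54 = ln(8.75) / 0.54 = 2.1691 / 0.54 = 4.017 km

4.02 km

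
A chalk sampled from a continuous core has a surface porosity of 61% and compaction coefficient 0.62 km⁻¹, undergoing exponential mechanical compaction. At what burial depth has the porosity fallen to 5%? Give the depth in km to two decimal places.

4.03 km

Invert Athy's law: d = ln(n₀/n) / k
d = ln(0.61/0.05) / 0.62 = ln(12.2) / 0.62 = 2.5014 / 0.62 = 4.035 km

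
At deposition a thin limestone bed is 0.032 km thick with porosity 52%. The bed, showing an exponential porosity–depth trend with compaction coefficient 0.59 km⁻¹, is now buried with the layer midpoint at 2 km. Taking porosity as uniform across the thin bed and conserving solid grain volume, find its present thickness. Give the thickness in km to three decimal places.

0.018 km

Porosity at 2 km: φ = 0.52·exp(−0.59×2) = 0.1598
Solid-volume conservation: h(1−φ) = h₀(1−φ₀) ⇒ h = h₀·(1−φ₀)/(1−φ)
h = 0.032 × (1 − 0.52)/(1 − 0.1598) = 0.032 × 0.5713 = 0.0183 km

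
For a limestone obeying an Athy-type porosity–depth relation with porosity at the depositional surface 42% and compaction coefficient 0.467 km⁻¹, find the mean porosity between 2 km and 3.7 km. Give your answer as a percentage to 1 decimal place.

11.4%

⟨φ⟩ = (1/(d₂−d₁)) ∫ φ₀ e^(−kd) dd = φ₀·(e^(−k·d₁) − e^(−k·d₂)) / (k·(d₂−d₁))
e^(−0.467×2) = 0.3930; e^(−0.467×3.7) = 0.1777
⟨φ⟩ = 0.42 × (0.3930 − 0.1777) / (0.467 × 1.7) = 0.42 × 0.2712 = 0.1139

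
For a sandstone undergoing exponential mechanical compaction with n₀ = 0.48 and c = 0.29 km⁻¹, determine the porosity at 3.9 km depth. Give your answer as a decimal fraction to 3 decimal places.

n = n₀·exp(−c·Z) = 0.48 × exp(−0.29 × 3.9) = 0.48 × exp(−1.131)
  = 0.48 × 0.3227 = 0.1549

0.155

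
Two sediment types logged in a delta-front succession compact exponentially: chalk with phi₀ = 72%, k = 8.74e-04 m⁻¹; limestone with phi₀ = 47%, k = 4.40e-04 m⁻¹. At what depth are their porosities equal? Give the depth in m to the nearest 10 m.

980 m

Working in km (1 km = 1000 m; k in km⁻¹ = k in m⁻¹ × 1000):
Set phi₀ₐ e^(−kₐz) = phi₀ᵦ e^(−kᵦz) ⇒ ln(phi₀ₐ/phi₀ᵦ) = (kₐ − kᵦ)·z
z = ln(0.72/0.47) / (0.874 − 0.44) = 0.4265 / 0.434 = 0.983 km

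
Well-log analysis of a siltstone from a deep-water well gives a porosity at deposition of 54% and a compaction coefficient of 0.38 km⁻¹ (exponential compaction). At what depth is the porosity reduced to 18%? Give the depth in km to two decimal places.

Invert Athy's law: d = ln(phi₀/phi) / c
d = ln(0.54/0.18) / 0.38 = ln(3) / 0.38 = 1.0986 / 0.38 = 2.891 km

2.89 km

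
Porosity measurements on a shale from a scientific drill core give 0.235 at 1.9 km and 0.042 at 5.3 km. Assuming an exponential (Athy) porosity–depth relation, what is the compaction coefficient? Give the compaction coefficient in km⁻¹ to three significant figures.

0.506 km⁻¹

Athy: n(Z) = n₀ e^(−βZ) ⇒ n₁/n₂ = e^{β(Z₂−Z₁)} ⇒ β = ln(n₁/n₂)/(Z₂−Z₁)
β = ln(0.235/0.042) / (5.3 − 1.9) = ln(5.595) / 3.4 = 1.7219 / 3.4 = 0.5064 km⁻¹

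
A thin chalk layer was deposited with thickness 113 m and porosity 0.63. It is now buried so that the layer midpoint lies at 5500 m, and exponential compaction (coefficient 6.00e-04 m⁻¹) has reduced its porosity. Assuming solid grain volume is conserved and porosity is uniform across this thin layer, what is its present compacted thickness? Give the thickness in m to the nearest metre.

43 m

Working in km (1 km = 1000 m; β in km⁻¹ = β in m⁻¹ × 1000):
Porosity at 5.5 km: phi = 0.63·exp(−0.6×5.5) = 0.0232
Solid-volume conservation: h(1−phi) = h₀(1−phi₀) ⇒ h = h₀·(1−phi₀)/(1−phi)
h = 0.113 × (1 − 0.63)/(1 − 0.0232) = 0.113 × 0.3788 = 0.0428 km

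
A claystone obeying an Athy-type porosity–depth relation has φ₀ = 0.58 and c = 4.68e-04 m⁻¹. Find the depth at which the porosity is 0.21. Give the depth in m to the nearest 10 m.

Working in km (1 km = 1000 m; c in km⁻¹ = c in m⁻¹ × 1000):
Invert Athy's law: z = ln(φ₀/φ) / c
z = ln(0.58/0.21) / 0.468 = ln(2.762) / 0.468 = 1.0159 / 0.468 = 2.171 km

2170 m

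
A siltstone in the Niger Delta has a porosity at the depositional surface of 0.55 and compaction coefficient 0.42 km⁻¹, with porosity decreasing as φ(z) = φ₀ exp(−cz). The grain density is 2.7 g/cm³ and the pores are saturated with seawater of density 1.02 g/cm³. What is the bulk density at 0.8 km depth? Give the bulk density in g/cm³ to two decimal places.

Porosity at depth: φ = 0.55·exp(−0.42×0.8) = 0.55×0.7146 = 0.3930
Bulk density: ρ_b = (1−φ)ρ_g + φ·ρ_f = 0.6070×2.7 + 0.3930×1.02
       = 1.639 + 0.401 = 2.040 g/cm³

2.04 g/cm³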